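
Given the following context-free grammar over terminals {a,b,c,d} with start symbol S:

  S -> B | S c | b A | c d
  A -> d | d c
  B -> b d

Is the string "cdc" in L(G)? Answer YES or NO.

CNF form of G:
  S -> S T1 | T1 T0 | T2 A | T2 T0
  A -> T0 T1 | d
  B -> T2 T0
  T0 -> d
  T1 -> c
  T2 -> b

CYK fill:
  [0..0]={T1}  "c"  orig:{}
  [1..1]={A,T0}  "d"  orig:{A}
  [2..2]={T1}  "c"  orig:{}
  [0..1]={S}  "cd"
  [1..2]={A}  "dc"
  [0..2]={S}  "cdc"

S ∈ T[0,2] ⇒ YES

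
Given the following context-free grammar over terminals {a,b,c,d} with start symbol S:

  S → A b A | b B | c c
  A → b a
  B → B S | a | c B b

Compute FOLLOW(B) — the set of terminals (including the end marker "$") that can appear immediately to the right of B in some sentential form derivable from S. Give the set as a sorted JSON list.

Compute FIRST by fixpoint:
[1]
  A via A→b a: +{b}
  B via B→a: +{a}
  B via B→c B b: +{c}
  S via S→A b A: +{b}
  S via S→c c: +{c}
  S: {b,c}  A: {b}  B: {a,c}
[2] (stable)
  S: {b,c}  A: {b}  B: {a,c}

FOLLOW sets:
seed FOLLOW(S) with $
iter 1:
  B→B S: FOLLOW(B) ⊇ FIRST(S) = {b,c}; new: +{b,c}
  B→B S: FOLLOW(S) ⊇ FOLLOW(B) ⊇ {b,c}; new: +{b,c}
  S→A b A: FOLLOW(A) ⊇ FIRST(b) = {b}; new: +{b}
  S→A b A: FOLLOW(A) ⊇ FOLLOW(S) ⊇ {$,b,c}; new: +{$,c}
  S→b B: FOLLOW(B) ⊇ FOLLOW(S) ⊇ {$,b,c}; new: +{$}
  FOLLOW[S]={$,b,c}  FOLLOW[A]={$,b,c}  FOLLOW[B]={$,b,c}
iter 2: done
  FOLLOW[S]={$,b,c}  FOLLOW[A]={$,b,c}  FOLLOW[B]={$,b,c}

FOLLOW(B) = ["$", "b", "c"]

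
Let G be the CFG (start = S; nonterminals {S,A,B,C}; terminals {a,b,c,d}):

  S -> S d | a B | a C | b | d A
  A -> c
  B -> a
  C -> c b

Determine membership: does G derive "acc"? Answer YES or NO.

CNF form of G:
  S -> S T2 | T2 A | T3 B | T3 C | b
  A -> c
  B -> a
  C -> T0 T1
  T0 -> c
  T1 -> b
  T2 -> d
  T3 -> a

CYK table (by increasing span):
  T[0,0] 'a' = {B,T3}  orig:{B}
  T[1,1] 'c' = {A,T0}  orig:{A}
  T[2,2] 'c' = {A,T0}  orig:{A}
  T[0,1] 'ac' = ∅
  T[1,2] 'cc' = ∅
  T[0,2] 'acc' = ∅

S ∉ T[0,2] ⇒ NO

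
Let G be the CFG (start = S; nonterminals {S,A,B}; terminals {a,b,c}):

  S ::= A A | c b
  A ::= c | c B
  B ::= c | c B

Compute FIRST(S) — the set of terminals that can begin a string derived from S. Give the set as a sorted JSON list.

FIRST sets, iterate to fixpoint:
[1]
  A via A→c: +{c}
  B via B→c: +{c}
  S via S→A A: +{c}
  FIRST(S)={c}  FIRST(A)={c}  FIRST(B)={c}
[2] (no change)
  FIRST(S)={c}  FIRST(A)={c}  FIRST(B)={c}

FIRST(S) = ["c"]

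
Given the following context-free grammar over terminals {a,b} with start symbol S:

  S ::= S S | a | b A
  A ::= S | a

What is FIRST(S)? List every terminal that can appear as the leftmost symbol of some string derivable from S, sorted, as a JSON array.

FIRST sets, iterate to fixpoint:
iter 1:
  A via A→a: +{a}
  S via S→a: +{a}
  S via S→b A: +{b}
  FIRST(S)={a,b}  FIRST(A)={a}
iter 2:
  A via A→S: +{b}
  FIRST(S)={a,b}  FIRST(A)={a,b}
iter 3: (no change)
  FIRST(S)={a,b}  FIRST(A)={a,b}

FIRST(S) = ["a", "b"]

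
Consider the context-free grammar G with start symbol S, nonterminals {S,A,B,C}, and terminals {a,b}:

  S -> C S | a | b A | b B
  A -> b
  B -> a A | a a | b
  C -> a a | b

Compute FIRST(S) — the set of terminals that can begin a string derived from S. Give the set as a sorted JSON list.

FIRST sets, iterate to fixpoint:
round 1:
  A via A→b: +{b}
  B via B→a A: +{a}
  B via B→b: +{b}
  C via C→a a: +{a}
  C via C→b: +{b}
  S via S→C S: +{a,b}
  S: {a,b}  A: {b}  B: {a,b}  C: {a,b}
round 2: done
  S: {a,b}  A: {b}  B: {a,b}  C: {a,b}

FIRST(S) = ["a", "b"]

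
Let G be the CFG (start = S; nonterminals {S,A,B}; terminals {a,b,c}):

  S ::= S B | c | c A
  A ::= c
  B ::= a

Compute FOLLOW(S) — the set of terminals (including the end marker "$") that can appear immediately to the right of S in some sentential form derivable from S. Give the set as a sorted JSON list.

FIRST iteration:
iter 1:
  A via A→c: +{c}
  B via B→a: +{a}
  S via S→c: +{c}
  S: {c}  A: {c}  B: {a}
iter 2: (stable)
  S: {c}  A: {c}  B: {a}

Compute FOLLOW by fixpoint:
initialize: $ ∈ FOLLOW(S)
iter 1:
  S→S B: FOLLOW(S) ⊇ FIRST(B) = {a}; new: +{a}
  S→S B: FOLLOW(B) ⊇ FOLLOW(S) ⊇ {$,a}; new: +{$,a}
  S→c A: FOLLOW(A) ⊇ FOLLOW(S) ⊇ {$,a}; new: +{$,a}
  S: {$,a}  A: {$,a}  B: {$,a}
iter 2: (stable)
  S: {$,a}  A: {$,a}  B: {$,a}

FOLLOW(S) = ["$", "a"]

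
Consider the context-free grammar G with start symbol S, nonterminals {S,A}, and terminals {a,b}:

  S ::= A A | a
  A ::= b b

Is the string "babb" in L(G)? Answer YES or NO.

CNF form of G:
  S -> A A | a
  A -> T0 T0
  T0 -> b

CYK fill:
  T[0,0] 'b' = {T0}  orig:{}
  T[1,1] 'a' = {S}
  T[2,2] 'b' = {T0}  orig:{}
  T[3,3] 'b' = {T0}  orig:{}
  T[0,1] 'ba' = ∅
  T[1,2] 'ab' = ∅
  T[2,3] 'bb' = {A}
  T[0,2] 'bab' = ∅
  T[1,3] 'abb' = ∅
  T[0,3] 'babb' = ∅

S ∉ T[0,3] ⇒ NO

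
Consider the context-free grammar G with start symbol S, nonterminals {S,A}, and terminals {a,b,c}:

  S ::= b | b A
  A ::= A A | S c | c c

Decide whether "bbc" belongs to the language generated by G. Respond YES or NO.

Convert to CNF:
  S -> T1 A | b
  A -> A A | S T0 | T0 T0
  T0 -> c
  T1 -> b

Fill CYK table bottom-up:
  T[0,0] 'b' = {S,T1}  orig:{S}
  T[1,1] 'b' = {S,T1}  orig:{S}
  T[2,2] 'c' = {T0}  orig:{}
  T[0,1] 'bb' = ∅
  T[1,2] 'bc' = {A}
  T[0,2] 'bbc' = {S}

S ∈ T[0,2] ⇒ YES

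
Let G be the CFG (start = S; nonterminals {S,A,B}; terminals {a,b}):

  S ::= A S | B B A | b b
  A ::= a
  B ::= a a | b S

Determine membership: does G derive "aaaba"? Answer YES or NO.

Convert to CNF:
  S -> A S | B X2 | T1 T1
  A -> a
  B -> T0 T0 | T1 S
  T0 -> a
  T1 -> b
  X2 -> B A

CYK fill:
  cell(0,0) a: {A,T0}  orig:{A}
  cell(1,1) a: {A,T0}  orig:{A}
  cell(2,2) a: {A,T0}  orig:{A}
  cell(3,3) b: {T1}  orig:{}
  cell(4,4) a: {A,T0}  orig:{A}
  cell(0,1) aa: {B}
  cell(1,2) aa: {B}
  cell(2,3) ab: ∅
  cell(3,4) ba: ∅
  cell(0,2) aaa: {X2}  orig:{}
  cell(1,3) aab: ∅
  cell(2,4) aba: ∅
  cell(0,3) aaab: ∅
  cell(1,4) aaba: ∅
  cell(0,4) aaaba: ∅

S ∉ T[0,4] ⇒ NO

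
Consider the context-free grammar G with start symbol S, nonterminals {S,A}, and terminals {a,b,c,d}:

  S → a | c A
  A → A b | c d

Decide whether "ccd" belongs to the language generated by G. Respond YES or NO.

CNF form of G:
  S -> T1 A | a
  A -> A T0 | T1 T2
  T0 -> b
  T1 -> c
  T2 -> d

Fill CYK table bottom-up:
  cell(0,0) c: {T1}  orig:{}
  cell(1,1) c: {T1}  orig:{}
  cell(2,2) d: {T2}  orig:{}
  cell(0,1) cc: ∅
  cell(1,2) cd: {A}
  cell(0,2) ccd: {S}

S ∈ T[0,2] ⇒ YES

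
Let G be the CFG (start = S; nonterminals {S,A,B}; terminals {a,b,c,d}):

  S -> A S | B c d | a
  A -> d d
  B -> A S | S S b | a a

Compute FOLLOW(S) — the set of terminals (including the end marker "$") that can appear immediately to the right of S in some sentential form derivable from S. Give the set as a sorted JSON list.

FIRST sets, iterate to fixpoint:
[1]
  A via A→d d: +{d}
  B via B→A S: +{d}
  B via B→a a: +{a}
  S via S→A S: +{d}
  S via S→B c d: +{a}
  FIRST[S]={a,d}  FIRST[A]={d}  FIRST[B]={a,d}
[2] (no change)
  FIRST[S]={a,d}  FIRST[A]={d}  FIRST[B]={a,d}

FOLLOW iteration:
initialize: $ ∈ FOLLOW(S)
round 1:
  B→A S: FOLLOW(A) ⊇ FIRST(S) = {a,d}; new: +{a,d}
  B→S S b: FOLLOW(S) ⊇ FIRST(S) = {a,d}; new: +{a,d}
  B→S S b: FOLLOW(S) ⊇ FIRST(b) = {b}; new: +{b}
  S→B c d: FOLLOW(B) ⊇ FIRST(c) = {c}; new: +{c}
  FOLLOW(S)={$,a,b,d}  FOLLOW(A)={a,d}  FOLLOW(B)={c}
round 2:
  B→A S: FOLLOW(S) ⊇ FOLLOW(B) ⊇ {c}; new: +{c}
  FOLLOW(S)={$,a,b,c,d}  FOLLOW(A)={a,d}  FOLLOW(B)={c}
round 3: (no change)
  FOLLOW(S)={$,a,b,c,d}  FOLLOW(A)={a,d}  FOLLOW(B)={c}

FOLLOW(S) = ["$", "a", "b", "c", "d"]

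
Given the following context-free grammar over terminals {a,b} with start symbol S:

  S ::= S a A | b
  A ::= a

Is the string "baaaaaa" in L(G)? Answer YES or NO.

Convert to CNF:
  S -> S X1 | b
  A -> a
  T0 -> a
  X1 -> T0 A

CYK fill:
  cell(0,0) b: {S}
  cell(1,1) a: {A,T0}  orig:{A}
  cell(2,2) a: {A,T0}  orig:{A}
  cell(3,3) a: {A,T0}  orig:{A}
  cell(4,4) a: {A,T0}  orig:{A}
  cell(5,5) a: {A,T0}  orig:{A}
  cell(6,6) a: {A,T0}  orig:{A}
  cell(0,1) ba: ∅
  cell(1,2) aa: {X1}  orig:{}
  cell(2,3) aa: {X1}  orig:{}
  cell(3,4) aa: {X1}  orig:{}
  cell(4,5) aa: {X1}  orig:{}
  cell(5,6) aa: {X1}  orig:{}
  cell(0,2) baa: {S}
  cell(1,3) aaa: ∅
  cell(2,4) aaa: ∅
  cell(3,5) aaa: ∅
  cell(4,6) aaa: ∅
  cell(0,3) baaa: ∅
  cell(1,4) aaaa: ∅
  cell(2,5) aaaa: ∅
  cell(3,6) aaaa: ∅
  cell(0,4) baaaa: {S}
  cell(1,5) aaaaa: ∅
  cell(2,6) aaaaa: ∅
  cell(0,5) baaaaa: ∅
  cell(1,6) aaaaaa: ∅
  cell(0,6) baaaaaa: {S}

S ∈ T[0,6] ⇒ YES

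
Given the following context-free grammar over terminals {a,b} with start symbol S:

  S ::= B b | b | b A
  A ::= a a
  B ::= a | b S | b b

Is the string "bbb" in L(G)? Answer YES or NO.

Convert to CNF:
  S -> B T1 | T1 A | b
  A -> T0 T0
  B -> T1 S | T1 T1 | a
  T0 -> a
  T1 -> b

Fill CYK table bottom-up:
  cell(0,0) b: {S,T1}  orig:{S}
  cell(1,1) b: {S,T1}  orig:{S}
  cell(2,2) b: {S,T1}  orig:{S}
  cell(0,1) bb: {B}
  cell(1,2) bb: {B}
  cell(0,2) bbb: {S}

S ∈ T[0,2] ⇒ YES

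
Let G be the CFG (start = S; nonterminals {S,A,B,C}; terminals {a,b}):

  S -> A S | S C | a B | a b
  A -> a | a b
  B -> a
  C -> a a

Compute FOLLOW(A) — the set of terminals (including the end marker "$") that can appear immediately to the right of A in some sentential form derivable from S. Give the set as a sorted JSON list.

Compute FIRST by fixpoint:
pass 1:
  A via A→a: +{a}
  B via B→a: +{a}
  C via C→a a: +{a}
  S via S→A S: +{a}
  S: {a}  A: {a}  B: {a}  C: {a}
pass 2: done
  S: {a}  A: {a}  B: {a}  C: {a}

Compute FOLLOW by fixpoint:
seed FOLLOW(S) with $
iter 1:
  S→A S: FOLLOW(A) ⊇ FIRST(S) = {a}; new: +{a}
  S→S C: FOLLOW(S) ⊇ FIRST(C) = {a}; new: +{a}
  S→S C: FOLLOW(C) ⊇ FOLLOW(S) ⊇ {$,a}; new: +{$,a}
  S→a B: FOLLOW(B) ⊇ FOLLOW(S) ⊇ {$,a}; new: +{$,a}
  S: {$,a}  A: {a}  B: {$,a}  C: {$,a}
iter 2: (stable)
  S: {$,a}  A: {a}  B: {$,a}  C: {$,a}

FOLLOW(A) = ["a"]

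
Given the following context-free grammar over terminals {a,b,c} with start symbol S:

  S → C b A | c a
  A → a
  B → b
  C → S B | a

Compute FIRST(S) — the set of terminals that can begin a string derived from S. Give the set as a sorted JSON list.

FIRST sets, iterate to fixpoint:
[1]
  A via A→a: +{a}
  B via B→b: +{b}
  C via C→a: +{a}
  S via S→C b A: +{a}
  S via S→c a: +{c}
  S: {a,c}  A: {a}  B: {b}  C: {a}
[2]
  C via C→S B: +{c}
  S: {a,c}  A: {a}  B: {b}  C: {a,c}
[3] (no change)
  S: {a,c}  A: {a}  B: {b}  C: {a,c}

FIRST(S) = ["a", "c"]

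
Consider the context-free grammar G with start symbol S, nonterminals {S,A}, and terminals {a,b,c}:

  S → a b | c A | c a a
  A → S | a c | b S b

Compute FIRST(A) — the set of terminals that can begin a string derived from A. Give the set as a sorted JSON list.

Compute FIRST by fixpoint:
[1]
  A via A→a c: +{a}
  A via A→b S b: +{b}
  S via S→a b: +{a}
  S via S→c A: +{c}
  FIRST(S)={a,c}  FIRST(A)={a,b}
[2]
  A via A→S: +{c}
  FIRST(S)={a,c}  FIRST(A)={a,b,c}
[3] (no change)
  FIRST(S)={a,c}  FIRST(A)={a,b,c}

FIRST(A) = ["a", "b", "c"]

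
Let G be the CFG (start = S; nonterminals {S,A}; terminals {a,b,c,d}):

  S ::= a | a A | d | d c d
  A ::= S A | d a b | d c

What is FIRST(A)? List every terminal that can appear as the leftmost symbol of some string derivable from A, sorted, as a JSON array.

FIRST sets, iterate to fixpoint:
iter 1:
  A via A→d a b: +{d}
  S via S→a: +{a}
  S via S→d: +{d}
  S: {a,d}  A: {d}
iter 2:
  A via A→S A: +{a}
  S: {a,d}  A: {a,d}
iter 3: — fixpoint
  S: {a,d}  A: {a,d}

FIRST(A) = ["a", "d"]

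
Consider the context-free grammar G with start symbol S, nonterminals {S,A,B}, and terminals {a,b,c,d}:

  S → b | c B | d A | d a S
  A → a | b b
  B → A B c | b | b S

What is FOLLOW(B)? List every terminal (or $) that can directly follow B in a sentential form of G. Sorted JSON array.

FIRST sets, iterate to fixpoint:
[1]
  A via A→a: +{a}
  A via A→b b: +{b}
  B via B→A B c: +{a,b}
  S via S→b: +{b}
  S via S→c B: +{c}
  S via S→d A: +{d}
  S: {b,c,d}  A: {a,b}  B: {a,b}
[2] — fixpoint
  S: {b,c,d}  A: {a,b}  B: {a,b}

FOLLOW iteration:
initialize: $ ∈ FOLLOW(S)
[1]
  B→A B c: FOLLOW(A) ⊇ FIRST(B) = {a,b}; new: +{a,b}
  B→A B c: FOLLOW(B) ⊇ FIRST(c) = {c}; new: +{c}
  B→b S: FOLLOW(S) ⊇ FOLLOW(B) ⊇ {c}; new: +{c}
  S→c B: FOLLOW(B) ⊇ FOLLOW(S) ⊇ {$,c}; new: +{$}
  S→d A: FOLLOW(A) ⊇ FOLLOW(S) ⊇ {$,c}; new: +{$,c}
  FOLLOW(S)={$,c}  FOLLOW(A)={$,a,b,c}  FOLLOW(B)={$,c}
[2] done
  FOLLOW(S)={$,c}  FOLLOW(A)={$,a,b,c}  FOLLOW(B)={$,c}

FOLLOW(B) = ["$", "c"]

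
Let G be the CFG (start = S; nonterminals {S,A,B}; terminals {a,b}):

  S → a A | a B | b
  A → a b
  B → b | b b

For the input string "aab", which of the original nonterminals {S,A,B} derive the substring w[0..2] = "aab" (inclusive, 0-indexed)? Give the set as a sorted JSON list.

Convert to CNF:
  S -> T0 A | T0 B | b
  A -> T0 T1
  B -> T1 T1 | b
  T0 -> a
  T1 -> b

Fill CYK table bottom-up, restricted to cells inside w[0..2]:
  cell(0,0) a: {T0}  orig:{}
  cell(1,1) a: {T0}  orig:{}
  cell(2,2) b: {B,S,T1}  orig:{B,S}
  cell(0,1) aa: ∅
  cell(1,2) ab: {A,S}
  cell(0,2) aab: {S}

Original NTs in T[0,2] deriving "aab": ["S"]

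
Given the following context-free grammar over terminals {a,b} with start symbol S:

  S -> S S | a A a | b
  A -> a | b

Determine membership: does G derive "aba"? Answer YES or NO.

Convert to CNF:
  S -> S S | T0 X1 | b
  A -> a | b
  T0 -> a
  X1 -> A T0

Fill CYK table bottom-up:
  [0..0]={A,T0}  "a"  orig:{A}
  [1..1]={A,S}  "b"
  [2..2]={A,T0}  "a"  orig:{A}
  [0..1]=∅  "ab"
  [1..2]={X1}  "ba"  orig:{}
  [0..2]={S}  "aba"

S ∈ T[0,2] ⇒ YES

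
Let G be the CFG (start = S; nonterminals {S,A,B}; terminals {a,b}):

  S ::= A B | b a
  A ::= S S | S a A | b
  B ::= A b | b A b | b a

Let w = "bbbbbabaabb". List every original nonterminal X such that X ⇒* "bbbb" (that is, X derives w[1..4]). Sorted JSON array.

Convert to CNF:
  S -> A B | T1 T0
  A -> S S | S X2 | b
  B -> A T1 | T1 T0 | T1 X3
  T0 -> a
  T1 -> b
  X2 -> T0 A
  X3 -> A T1

CYK table (by increasing span) — only the sub-triangle for w[1..4]:
  [1..1]={A,T1}  "b"  orig:{A}
  [2..2]={A,T1}  "b"  orig:{A}
  [3..3]={A,T1}  "b"  orig:{A}
  [4..4]={A,T1}  "b"  orig:{A}
  [1..2]={B,X3}  "bb"  orig:{B}
  [2..3]={B,X3}  "bb"  orig:{B}
  [3..4]={B,X3}  "bb"  orig:{B}
  [1..3]={B,S}  "bbb"
  [2..4]={B,S}  "bbb"
  [1..4]={S}  "bbbb"

Original NTs in T[1,4] deriving "bbbb": ["S"]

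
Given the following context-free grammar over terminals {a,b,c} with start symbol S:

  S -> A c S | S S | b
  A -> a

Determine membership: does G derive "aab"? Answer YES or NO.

Convert to CNF:
  S -> A X1 | S S | b
  A -> a
  T0 -> c
  X1 -> T0 S

CYK table (by increasing span):
  T[0,0] 'a' = {A}
  T[1,1] 'a' = {A}
  T[2,2] 'b' = {S}
  T[0,1] 'aa' = ∅
  T[1,2] 'ab' = ∅
  T[0,2] 'aab' = ∅

S ∉ T[0,2] ⇒ NO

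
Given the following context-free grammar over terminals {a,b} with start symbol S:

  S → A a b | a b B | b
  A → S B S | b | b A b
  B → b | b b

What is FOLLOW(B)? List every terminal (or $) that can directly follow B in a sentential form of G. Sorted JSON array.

FIRST sets, iterate to fixpoint:
iter 1:
  A via A→b: +{b}
  B via B→b: +{b}
  S via S→A a b: +{b}
  S via S→a b B: +{a}
  FIRST[S]={a,b}  FIRST[A]={b}  FIRST[B]={b}
iter 2:
  A via A→S B S: +{a}
  FIRST[S]={a,b}  FIRST[A]={a,b}  FIRST[B]={b}
iter 3: (no change)
  FIRST[S]={a,b}  FIRST[A]={a,b}  FIRST[B]={b}

FOLLOW sets:
seed FOLLOW(S) with $
iter 1:
  A→S B S: FOLLOW(S) ⊇ FIRST(B) = {b}; new: +{b}
  A→S B S: FOLLOW(B) ⊇ FIRST(S) = {a,b}; new: +{a,b}
  A→b A b: FOLLOW(A) ⊇ FIRST(b) = {b}; new: +{b}
  S→A a b: FOLLOW(A) ⊇ FIRST(a) = {a}; new: +{a}
  S→a b B: FOLLOW(B) ⊇ FOLLOW(S) ⊇ {$,b}; new: +{$}
  S: {$,b}  A: {a,b}  B: {$,a,b}
iter 2:
  A→S B S: FOLLOW(S) ⊇ FOLLOW(A) ⊇ {a,b}; new: +{a}
  S: {$,a,b}  A: {a,b}  B: {$,a,b}
iter 3: done
  S: {$,a,b}  A: {a,b}  B: {$,a,b}

FOLLOW(B) = ["$", "a", "b"]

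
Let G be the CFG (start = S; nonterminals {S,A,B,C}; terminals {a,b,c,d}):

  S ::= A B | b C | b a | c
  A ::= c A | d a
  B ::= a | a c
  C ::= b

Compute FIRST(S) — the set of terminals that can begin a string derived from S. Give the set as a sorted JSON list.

FIRST iteration:
pass 1:
  A via A→c A: +{c}
  A via A→d a: +{d}
  B via B→a: +{a}
  C via C→b: +{b}
  S via S→A B: +{c,d}
  S via S→b C: +{b}
  FIRST[S]={b,c,d}  FIRST[A]={c,d}  FIRST[B]={a}  FIRST[C]={b}
pass 2: (no change)
  FIRST[S]={b,c,d}  FIRST[A]={c,d}  FIRST[B]={a}  FIRST[C]={b}

FIRST(S) = ["b", "c", "d"]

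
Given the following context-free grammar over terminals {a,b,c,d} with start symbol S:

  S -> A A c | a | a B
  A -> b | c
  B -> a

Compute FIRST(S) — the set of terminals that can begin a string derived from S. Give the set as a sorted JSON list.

FIRST sets, iterate to fixpoint:
round 1:
  A via A→b: +{b}
  A via A→c: +{c}
  B via B→a: +{a}
  S via S→A A c: +{b,c}
  S via S→a: +{a}
  FIRST[S]={a,b,c}  FIRST[A]={b,c}  FIRST[B]={a}
round 2: (stable)
  FIRST[S]={a,b,c}  FIRST[A]={b,c}  FIRST[B]={a}

FIRST(S) = ["a", "b", "c"]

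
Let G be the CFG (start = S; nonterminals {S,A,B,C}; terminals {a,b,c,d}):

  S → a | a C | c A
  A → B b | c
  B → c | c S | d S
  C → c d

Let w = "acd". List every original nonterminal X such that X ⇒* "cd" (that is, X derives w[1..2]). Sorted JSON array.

CNF form of G:
  S -> T1 A | T3 C | a
  A -> B T0 | c
  B -> T1 S | T2 S | c
  C -> T1 T2
  T0 -> b
  T1 -> c
  T2 -> d
  T3 -> a

CYK table (by increasing span) (cells [i..j] with 1 ≤ i ≤ j ≤ 2 only):
  T[1,1] 'c' = {A,B,T1}  orig:{A,B}
  T[2,2] 'd' = {T2}  orig:{}
  T[1,2] 'cd' = {C}

Original NTs in T[1,2] deriving "cd": ["C"]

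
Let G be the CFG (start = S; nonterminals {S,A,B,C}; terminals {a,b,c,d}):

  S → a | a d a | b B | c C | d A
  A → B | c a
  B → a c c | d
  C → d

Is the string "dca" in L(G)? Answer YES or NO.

CNF form of G:
  S -> T0 X6 | T1 C | T2 A | T3 B | a
  A -> T0 X4 | T1 T0 | d
  B -> T0 X5 | d
  C -> d
  T0 -> a
  T1 -> c
  T2 -> d
  T3 -> b
  X4 -> T1 T1
  X5 -> T1 T1
  X6 -> T2 T0

CYK table (by increasing span):
  cell(0,0) d: {A,B,C,T2}  orig:{A,B,C}
  cell(1,1) c: {T1}  orig:{}
  cell(2,2) a: {S,T0}  orig:{S}
  cell(0,1) dc: ∅
  cell(1,2) ca: {A}
  cell(0,2) dca: {S}

S ∈ T[0,2] ⇒ YES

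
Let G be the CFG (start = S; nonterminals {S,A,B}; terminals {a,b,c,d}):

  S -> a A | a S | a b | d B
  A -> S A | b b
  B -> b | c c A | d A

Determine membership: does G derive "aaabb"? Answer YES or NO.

Convert to CNF:
  S -> T2 B | T3 A | T3 S | T3 T0
  A -> S A | T0 T0
  B -> T1 X4 | T2 A | b
  T0 -> b
  T1 -> c
  T2 -> d
  T3 -> a
  X4 -> T1 A

CYK table (by increasing span):
  [0..0]={T3}  "a"  orig:{}
  [1..1]={T3}  "a"  orig:{}
  [2..2]={T3}  "a"  orig:{}
  [3..3]={B,T0}  "b"  orig:{B}
  [4..4]={B,T0}  "b"  orig:{B}
  [0..1]=∅  "aa"
  [1..2]=∅  "aa"
  [2..3]={S}  "ab"
  [3..4]={A}  "bb"
  [0..2]=∅  "aaa"
  [1..3]={S}  "aab"
  [2..4]={S}  "abb"
  [0..3]={S}  "aaab"
  [1..4]={S}  "aabb"
  [0..4]={S}  "aaabb"

S ∈ T[0,4] ⇒ YES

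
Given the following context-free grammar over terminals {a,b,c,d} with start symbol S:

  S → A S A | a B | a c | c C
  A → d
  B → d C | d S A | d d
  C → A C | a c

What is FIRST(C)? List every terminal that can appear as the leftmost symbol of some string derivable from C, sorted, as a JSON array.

FIRST sets, iterate to fixpoint:
round 1:
  A via A→d: +{d}
  B via B→d C: +{d}
  C via C→A C: +{d}
  C via C→a c: +{a}
  S via S→A S A: +{d}
  S via S→a B: +{a}
  S via S→c C: +{c}
  S: {a,c,d}  A: {d}  B: {d}  C: {a,d}
round 2: (stable)
  S: {a,c,d}  A: {d}  B: {d}  C: {a,d}

FIRST(C) = ["a", "d"]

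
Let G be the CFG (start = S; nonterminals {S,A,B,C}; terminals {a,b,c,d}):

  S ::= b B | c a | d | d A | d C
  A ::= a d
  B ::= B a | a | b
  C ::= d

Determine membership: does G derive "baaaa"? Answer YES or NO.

CNF form of G:
  S -> T1 A | T1 C | T2 B | T3 T0 | d
  A -> T0 T1
  B -> B T0 | a | b
  C -> d
  T0 -> a
  T1 -> d
  T2 -> b
  T3 -> c

Fill CYK table bottom-up:
  cell(0,0) b: {B,T2}  orig:{B}
  cell(1,1) a: {B,T0}  orig:{B}
  cell(2,2) a: {B,T0}  orig:{B}
  cell(3,3) a: {B,T0}  orig:{B}
  cell(4,4) a: {B,T0}  orig:{B}
  cell(0,1) ba: {B,S}
  cell(1,2) aa: {B}
  cell(2,3) aa: {B}
  cell(3,4) aa: {B}
  cell(0,2) baa: {B,S}
  cell(1,3) aaa: {B}
  cell(2,4) aaa: {B}
  cell(0,3) baaa: {B,S}
  cell(1,4) aaaa: {B}
  cell(0,4) baaaa: {B,S}

S ∈ T[0,4] ⇒ YES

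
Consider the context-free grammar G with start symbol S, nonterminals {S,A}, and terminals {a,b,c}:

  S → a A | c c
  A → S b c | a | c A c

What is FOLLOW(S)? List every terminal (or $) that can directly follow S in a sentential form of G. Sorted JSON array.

Compute FIRST by fixpoint:
round 1:
  A via A→a: +{a}
  A via A→c A c: +{c}
  S via S→a A: +{a}
  S via S→c c: +{c}
  S: {a,c}  A: {a,c}
round 2: (no change)
  S: {a,c}  A: {a,c}

FOLLOW iteration:
seed FOLLOW(S) with $
iter 1:
  A→S b c: FOLLOW(S) ⊇ FIRST(b) = {b}; new: +{b}
  A→c A c: FOLLOW(A) ⊇ FIRST(c) = {c}; new: +{c}
  S→a A: FOLLOW(A) ⊇ FOLLOW(S) ⊇ {$,b}; new: +{$,b}
  FOLLOW[S]={$,b}  FOLLOW[A]={$,b,c}
iter 2: — fixpoint
  FOLLOW[S]={$,b}  FOLLOW[A]={$,b,c}

FOLLOW(S) = ["$", "b"]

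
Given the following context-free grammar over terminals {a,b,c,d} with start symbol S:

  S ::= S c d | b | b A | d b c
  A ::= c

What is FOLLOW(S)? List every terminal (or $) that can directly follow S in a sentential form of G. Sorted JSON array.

Compute FIRST by fixpoint:
iter 1:
  A via A→c: +{c}
  S via S→b: +{b}
  S via S→d b c: +{d}
  S: {b,d}  A: {c}
iter 2: (no change)
  S: {b,d}  A: {c}

FOLLOW iteration:
FOLLOW(S) := {$}
iter 1:
  S→S c d: FOLLOW(S) ⊇ FIRST(c) = {c}; new: +{c}
  S→b A: FOLLOW(A) ⊇ FOLLOW(S) ⊇ {$,c}; new: +{$,c}
  FOLLOW(S)={$,c}  FOLLOW(A)={$,c}
iter 2: done
  FOLLOW(S)={$,c}  FOLLOW(A)={$,c}

FOLLOW(S) = ["$", "c"]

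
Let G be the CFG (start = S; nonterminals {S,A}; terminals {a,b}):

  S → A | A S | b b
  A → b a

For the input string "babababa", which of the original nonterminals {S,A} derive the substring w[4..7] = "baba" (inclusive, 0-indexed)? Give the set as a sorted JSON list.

Convert to CNF:
  S -> A S | T0 T0 | T0 T1
  A -> T0 T1
  T0 -> b
  T1 -> a

CYK table (by increasing span), restricted to cells inside w[4..7]:
  cell(4,4) b: {T0}  orig:{}
  cell(5,5) a: {T1}  orig:{}
  cell(6,6) b: {T0}  orig:{}
  cell(7,7) a: {T1}  orig:{}
  cell(4,5) ba: {A,S}
  cell(5,6) ab: ∅
  cell(6,7) ba: {A,S}
  cell(4,6) bab: ∅
  cell(5,7) aba: ∅
  cell(4,7) baba: {S}

Original NTs in T[4,7] deriving "baba": ["S"]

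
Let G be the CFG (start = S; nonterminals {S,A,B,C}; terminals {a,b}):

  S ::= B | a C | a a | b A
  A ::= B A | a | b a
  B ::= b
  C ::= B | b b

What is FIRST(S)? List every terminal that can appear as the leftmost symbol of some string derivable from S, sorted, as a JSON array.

FIRST iteration:
round 1:
  A via A→a: +{a}
  A via A→b a: +{b}
  B via B→b: +{b}
  C via C→B: +{b}
  S via S→B: +{b}
  S via S→a C: +{a}
  FIRST(S)={a,b}  FIRST(A)={a,b}  FIRST(B)={b}  FIRST(C)={b}
round 2: — fixpoint
  FIRST(S)={a,b}  FIRST(A)={a,b}  FIRST(B)={b}  FIRST(C)={b}

FIRST(S) = ["a", "b"]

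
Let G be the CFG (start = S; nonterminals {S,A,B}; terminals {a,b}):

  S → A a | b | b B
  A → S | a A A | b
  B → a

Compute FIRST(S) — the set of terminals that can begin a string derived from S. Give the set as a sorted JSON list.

FIRST sets, iterate to fixpoint:
[1]
  A via A→a A A: +{a}
  A via A→b: +{b}
  B via B→a: +{a}
  S via S→A a: +{a,b}
  S: {a,b}  A: {a,b}  B: {a}
[2] (stable)
  S: {a,b}  A: {a,b}  B: {a}

FIRST(S) = ["a", "b"]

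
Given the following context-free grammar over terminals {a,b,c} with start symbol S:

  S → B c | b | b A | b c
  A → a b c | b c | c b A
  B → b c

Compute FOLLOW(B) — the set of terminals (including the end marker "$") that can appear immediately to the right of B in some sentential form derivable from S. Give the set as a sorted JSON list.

FIRST sets, iterate to fixpoint:
round 1:
  A via A→a b c: +{a}
  A via A→b c: +{b}
  A via A→c b A: +{c}
  B via B→b c: +{b}
  S via S→B c: +{b}
  S: {b}  A: {a,b,c}  B: {b}
round 2: (no change)
  S: {b}  A: {a,b,c}  B: {b}

FOLLOW iteration:
initialize: $ ∈ FOLLOW(S)
[1]
  S→B c: FOLLOW(B) ⊇ FIRST(c) = {c}; new: +{c}
  S→b A: FOLLOW(A) ⊇ FOLLOW(S) ⊇ {$}; new: +{$}
  S: {$}  A: {$}  B: {c}
[2] done
  S: {$}  A: {$}  B: {c}

FOLLOW(B) = ["c"]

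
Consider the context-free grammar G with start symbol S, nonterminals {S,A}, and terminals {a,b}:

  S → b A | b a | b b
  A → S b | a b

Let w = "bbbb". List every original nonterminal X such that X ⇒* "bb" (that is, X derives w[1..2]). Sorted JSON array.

CNF form of G:
  S -> T0 A | T0 T0 | T0 T1
  A -> S T0 | T1 T0
  T0 -> b
  T1 -> a

CYK table (by increasing span), restricted to cells inside w[1..2]:
  T[1,1] 'b' = {T0}  orig:{}
  T[2,2] 'b' = {T0}  orig:{}
  T[1,2] 'bb' = {S}

Original NTs in T[1,2] deriving "bb": ["S"]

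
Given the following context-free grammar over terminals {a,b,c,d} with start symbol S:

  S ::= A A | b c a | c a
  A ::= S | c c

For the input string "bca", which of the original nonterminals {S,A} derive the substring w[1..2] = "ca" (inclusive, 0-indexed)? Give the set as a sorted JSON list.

Convert to CNF:
  S -> A A | T0 X4 | T1 T2
  A -> A A | T0 X3 | T1 T1 | T1 T2
  T0 -> b
  T1 -> c
  T2 -> a
  X3 -> T1 T2
  X4 -> T1 T2

CYK fill (cells [i..j] with 1 ≤ i ≤ j ≤ 2 only):
  [1..1]={T1}  "c"  orig:{}
  [2..2]={T2}  "a"  orig:{}
  [1..2]={A,S,X3,X4}  "ca"  orig:{A,S}

Original NTs in T[1,2] deriving "ca": ["A", "S"]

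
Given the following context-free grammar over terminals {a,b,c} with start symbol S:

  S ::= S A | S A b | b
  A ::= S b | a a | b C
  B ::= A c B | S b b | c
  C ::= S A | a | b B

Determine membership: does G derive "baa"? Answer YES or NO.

Convert to CNF:
  S -> S A | S X5 | b
  A -> S T0 | T0 C | T1 T1
  B -> A X3 | S X4 | c
  C -> S A | T0 B | a
  T0 -> b
  T1 -> a
  T2 -> c
  X3 -> T2 B
  X4 -> T0 T0
  X5 -> A T0

CYK fill:
  [0..0]={S,T0}  "b"  orig:{S}
  [1..1]={C,T1}  "a"  orig:{C}
  [2..2]={C,T1}  "a"  orig:{C}
  [0..1]={A}  "ba"
  [1..2]={A}  "aa"
  [0..2]={C,S}  "baa"

S ∈ T[0,2] ⇒ YES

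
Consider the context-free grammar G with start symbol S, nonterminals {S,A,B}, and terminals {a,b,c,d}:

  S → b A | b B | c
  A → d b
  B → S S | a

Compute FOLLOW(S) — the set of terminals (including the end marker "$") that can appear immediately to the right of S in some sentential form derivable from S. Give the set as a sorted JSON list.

FIRST sets, iterate to fixpoint:
iter 1:
  A via A→d b: +{d}
  B via B→a: +{a}
  S via S→b A: +{b}
  S via S→c: +{c}
  FIRST[S]={b,c}  FIRST[A]={d}  FIRST[B]={a}
iter 2:
  B via B→S S: +{b,c}
  FIRST[S]={b,c}  FIRST[A]={d}  FIRST[B]={a,b,c}
iter 3: (no change)
  FIRST[S]={b,c}  FIRST[A]={d}  FIRST[B]={a,b,c}

FOLLOW sets:
initialize: $ ∈ FOLLOW(S)
iter 1:
  B→S S: FOLLOW(S) ⊇ FIRST(S) = {b,c}; new: +{b,c}
  S→b A: FOLLOW(A) ⊇ FOLLOW(S) ⊇ {$,b,c}; new: +{$,b,c}
  S→b B: FOLLOW(B) ⊇ FOLLOW(S) ⊇ {$,b,c}; new: +{$,b,c}
  FOLLOW[S]={$,b,c}  FOLLOW[A]={$,b,c}  FOLLOW[B]={$,b,c}
iter 2: (no change)
  FOLLOW[S]={$,b,c}  FOLLOW[A]={$,b,c}  FOLLOW[B]={$,b,c}

FOLLOW(S) = ["$", "b", "c"]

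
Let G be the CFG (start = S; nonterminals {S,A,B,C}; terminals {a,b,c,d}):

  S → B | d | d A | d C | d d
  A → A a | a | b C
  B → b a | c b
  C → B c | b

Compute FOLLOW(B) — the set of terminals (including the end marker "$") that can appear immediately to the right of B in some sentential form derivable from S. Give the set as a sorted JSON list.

FIRST sets, iterate to fixpoint:
round 1:
  A via A→a: +{a}
  A via A→b C: +{b}
  B via B→b a: +{b}
  B via B→c b: +{c}
  C via C→B c: +{b,c}
  S via S→B: +{b,c}
  S via S→d: +{d}
  FIRST(S)={b,c,d}  FIRST(A)={a,b}  FIRST(B)={b,c}  FIRST(C)={b,c}
round 2: (no change)
  FIRST(S)={b,c,d}  FIRST(A)={a,b}  FIRST(B)={b,c}  FIRST(C)={b,c}

FOLLOW iteration:
initialize: $ ∈ FOLLOW(S)
[1]
  A→A a: FOLLOW(A) ⊇ FIRST(a) = {a}; new: +{a}
  A→b C: FOLLOW(C) ⊇ FOLLOW(A) ⊇ {a}; new: +{a}
  C→B c: FOLLOW(B) ⊇ FIRST(c) = {c}; new: +{c}
  S→B: FOLLOW(B) ⊇ FOLLOW(S) ⊇ {$}; new: +{$}
  S→d A: FOLLOW(A) ⊇ FOLLOW(S) ⊇ {$}; new: +{$}
  S→d C: FOLLOW(C) ⊇ FOLLOW(S) ⊇ {$}; new: +{$}
  S: {$}  A: {$,a}  B: {$,c}  C: {$,a}
[2] done
  S: {$}  A: {$,a}  B: {$,c}  C: {$,a}

FOLLOW(B) = ["$", "c"]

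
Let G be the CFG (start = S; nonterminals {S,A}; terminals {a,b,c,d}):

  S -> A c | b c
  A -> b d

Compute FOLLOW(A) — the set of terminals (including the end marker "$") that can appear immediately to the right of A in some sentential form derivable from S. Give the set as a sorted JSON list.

FIRST iteration:
iter 1:
  A via A→b d: +{b}
  S via S→A c: +{b}
  FIRST(S)={b}  FIRST(A)={b}
iter 2: done
  FIRST(S)={b}  FIRST(A)={b}

FOLLOW iteration:
FOLLOW(S) := {$}
pass 1:
  S→A c: FOLLOW(A) ⊇ FIRST(c) = {c}; new: +{c}
  FOLLOW(S)={$}  FOLLOW(A)={c}
pass 2: done
  FOLLOW(S)={$}  FOLLOW(A)={c}

FOLLOW(A) = ["c"]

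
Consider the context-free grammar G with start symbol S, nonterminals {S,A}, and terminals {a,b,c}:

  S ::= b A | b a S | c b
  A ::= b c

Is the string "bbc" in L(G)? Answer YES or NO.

Convert to CNF:
  S -> T0 A | T0 X3 | T1 T0
  A -> T0 T1
  T0 -> b
  T1 -> c
  T2 -> a
  X3 -> T2 S

CYK table (by increasing span):
  cell(0,0) b: {T0}  orig:{}
  cell(1,1) b: {T0}  orig:{}
  cell(2,2) c: {T1}  orig:{}
  cell(0,1) bb: ∅
  cell(1,2) bc: {A}
  cell(0,2) bbc: {S}

S ∈ T[0,2] ⇒ YES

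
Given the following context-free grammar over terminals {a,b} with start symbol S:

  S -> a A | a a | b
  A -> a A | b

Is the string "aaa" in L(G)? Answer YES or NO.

CNF form of G:
  S -> T0 A | T0 T0 | b
  A -> T0 A | b
  T0 -> a

Fill CYK table bottom-up:
  T[0,0] 'a' = {T0}  orig:{}
  T[1,1] 'a' = {T0}  orig:{}
  T[2,2] 'a' = {T0}  orig:{}
  T[0,1] 'aa' = {S}
  T[1,2] 'aa' = {S}
  T[0,2] 'aaa' = ∅

S ∉ T[0,2] ⇒ NO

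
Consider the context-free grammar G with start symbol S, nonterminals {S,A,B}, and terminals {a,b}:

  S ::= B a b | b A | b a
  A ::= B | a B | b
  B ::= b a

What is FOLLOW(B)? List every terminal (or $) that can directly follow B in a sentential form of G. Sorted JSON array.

FIRST iteration:
pass 1:
  A via A→a B: +{a}
  A via A→b: +{b}
  B via B→b a: +{b}
  S via S→B a b: +{b}
  S: {b}  A: {a,b}  B: {b}
pass 2: (no change)
  S: {b}  A: {a,b}  B: {b}

FOLLOW sets:
initialize: $ ∈ FOLLOW(S)
round 1:
  S→B a b: FOLLOW(B) ⊇ FIRST(a) = {a}; new: +{a}
  S→b A: FOLLOW(A) ⊇ FOLLOW(S) ⊇ {$}; new: +{$}
  FOLLOW(S)={$}  FOLLOW(A)={$}  FOLLOW(B)={a}
round 2:
  A→B: FOLLOW(B) ⊇ FOLLOW(A) ⊇ {$}; new: +{$}
  FOLLOW(S)={$}  FOLLOW(A)={$}  FOLLOW(B)={$,a}
round 3: done
  FOLLOW(S)={$}  FOLLOW(A)={$}  FOLLOW(B)={$,a}

FOLLOW(B) = ["$", "a"]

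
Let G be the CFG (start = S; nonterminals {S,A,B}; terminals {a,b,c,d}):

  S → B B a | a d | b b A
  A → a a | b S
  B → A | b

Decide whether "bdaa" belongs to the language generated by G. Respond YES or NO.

CNF form of G:
  S -> B X3 | T0 T2 | T1 X4
  A -> T0 T0 | T1 S
  B -> T0 T0 | T1 S | b
  T0 -> a
  T1 -> b
  T2 -> d
  X3 -> B T0
  X4 -> T1 A

CYK table (by increasing span):
  cell(0,0) b: {B,T1}  orig:{B}
  cell(1,1) d: {T2}  orig:{}
  cell(2,2) a: {T0}  orig:{}
  cell(3,3) a: {T0}  orig:{}
  cell(0,1) bd: ∅
  cell(1,2) da: ∅
  cell(2,3) aa: {A,B}
  cell(0,2) bda: ∅
  cell(1,3) daa: ∅
  cell(0,3) bdaa: ∅

S ∉ T[0,3] ⇒ NO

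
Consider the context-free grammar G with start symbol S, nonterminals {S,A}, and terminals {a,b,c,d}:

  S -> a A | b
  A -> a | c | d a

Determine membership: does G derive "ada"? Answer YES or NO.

Convert to CNF:
  S -> T1 A | b
  A -> T0 T1 | a | c
  T0 -> d
  T1 -> a

CYK fill:
  T[0,0] 'a' = {A,T1}  orig:{A}
  T[1,1] 'd' = {T0}  orig:{}
  T[2,2] 'a' = {A,T1}  orig:{A}
  T[0,1] 'ad' = ∅
  T[1,2] 'da' = {A}
  T[0,2] 'ada' = {S}

S ∈ T[0,2] ⇒ YES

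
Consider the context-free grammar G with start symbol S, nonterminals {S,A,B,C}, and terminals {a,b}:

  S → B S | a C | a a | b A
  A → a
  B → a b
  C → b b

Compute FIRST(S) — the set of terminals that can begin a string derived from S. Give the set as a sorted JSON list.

Compute FIRST by fixpoint:
pass 1:
  A via A→a: +{a}
  B via B→a b: +{a}
  C via C→b b: +{b}
  S via S→B S: +{a}
  S via S→b A: +{b}
  FIRST[S]={a,b}  FIRST[A]={a}  FIRST[B]={a}  FIRST[C]={b}
pass 2: (no change)
  FIRST[S]={a,b}  FIRST[A]={a}  FIRST[B]={a}  FIRST[C]={b}

FIRST(S) = ["a", "b"]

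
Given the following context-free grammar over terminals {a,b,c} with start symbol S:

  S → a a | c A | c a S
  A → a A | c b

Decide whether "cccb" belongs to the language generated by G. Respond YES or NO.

CNF form of G:
  S -> T0 T0 | T1 A | T1 X3
  A -> T0 A | T1 T2
  T0 -> a
  T1 -> c
  T2 -> b
  X3 -> T0 S

CYK table (by increasing span):
  [0..0]={T1}  "c"  orig:{}
  [1..1]={T1}  "c"  orig:{}
  [2..2]={T1}  "c"  orig:{}
  [3..3]={T2}  "b"  orig:{}
  [0..1]=∅  "cc"
  [1..2]=∅  "cc"
  [2..3]={A}  "cb"
  [0..2]=∅  "ccc"
  [1..3]={S}  "ccb"
  [0..3]=∅  "cccb"

S ∉ T[0,3] ⇒ NO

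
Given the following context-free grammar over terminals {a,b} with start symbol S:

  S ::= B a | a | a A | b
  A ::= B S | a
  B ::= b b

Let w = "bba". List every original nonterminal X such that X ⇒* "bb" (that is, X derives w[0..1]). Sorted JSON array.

Convert to CNF:
  S -> B T1 | T1 A | a | b
  A -> B S | a
  B -> T0 T0
  T0 -> b
  T1 -> a

Fill CYK table bottom-up, restricted to cells inside w[0..1]:
  T[0,0] 'b' = {S,T0}  orig:{S}
  T[1,1] 'b' = {S,T0}  orig:{S}
  T[0,1] 'bb' = {B}

Original NTs in T[0,1] deriving "bb": ["B"]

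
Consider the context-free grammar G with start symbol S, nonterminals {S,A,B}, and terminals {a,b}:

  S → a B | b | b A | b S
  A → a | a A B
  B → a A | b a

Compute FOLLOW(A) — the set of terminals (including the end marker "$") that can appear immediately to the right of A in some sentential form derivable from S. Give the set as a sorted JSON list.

FIRST sets, iterate to fixpoint:
pass 1:
  A via A→a: +{a}
  B via B→a A: +{a}
  B via B→b a: +{b}
  S via S→a B: +{a}
  S via S→b: +{b}
  S: {a,b}  A: {a}  B: {a,b}
pass 2: (no change)
  S: {a,b}  A: {a}  B: {a,b}

Compute FOLLOW by fixpoint:
seed FOLLOW(S) with $
iter 1:
  A→a A B: FOLLOW(A) ⊇ FIRST(B) = {a,b}; new: +{a,b}
  A→a A B: FOLLOW(B) ⊇ FOLLOW(A) ⊇ {a,b}; new: +{a,b}
  S→a B: FOLLOW(B) ⊇ FOLLOW(S) ⊇ {$}; new: +{$}
  S→b A: FOLLOW(A) ⊇ FOLLOW(S) ⊇ {$}; new: +{$}
  FOLLOW[S]={$}  FOLLOW[A]={$,a,b}  FOLLOW[B]={$,a,b}
iter 2: — fixpoint
  FOLLOW[S]={$}  FOLLOW[A]={$,a,b}  FOLLOW[B]={$,a,b}

FOLLOW(A) = ["$", "a", "b"]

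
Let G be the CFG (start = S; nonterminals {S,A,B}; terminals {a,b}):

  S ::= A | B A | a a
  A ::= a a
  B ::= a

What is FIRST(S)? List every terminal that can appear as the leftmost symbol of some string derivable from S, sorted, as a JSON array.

FIRST sets, iterate to fixpoint:
pass 1:
  A via A→a a: +{a}
  B via B→a: +{a}
  S via S→A: +{a}
  S: {a}  A: {a}  B: {a}
pass 2: (no change)
  S: {a}  A: {a}  B: {a}

FIRST(S) = ["a"]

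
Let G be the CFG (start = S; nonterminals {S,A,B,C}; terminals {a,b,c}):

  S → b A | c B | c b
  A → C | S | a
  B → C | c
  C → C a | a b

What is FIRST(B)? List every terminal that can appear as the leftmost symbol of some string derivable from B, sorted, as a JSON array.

FIRST sets, iterate to fixpoint:
iter 1:
  A via A→a: +{a}
  B via B→c: +{c}
  C via C→a b: +{a}
  S via S→b A: +{b}
  S via S→c B: +{c}
  FIRST[S]={b,c}  FIRST[A]={a}  FIRST[B]={c}  FIRST[C]={a}
iter 2:
  A via A→S: +{b,c}
  B via B→C: +{a}
  FIRST[S]={b,c}  FIRST[A]={a,b,c}  FIRST[B]={a,c}  FIRST[C]={a}
iter 3: (stable)
  FIRST[S]={b,c}  FIRST[A]={a,b,c}  FIRST[B]={a,c}  FIRST[C]={a}

FIRST(B) = ["a", "c"]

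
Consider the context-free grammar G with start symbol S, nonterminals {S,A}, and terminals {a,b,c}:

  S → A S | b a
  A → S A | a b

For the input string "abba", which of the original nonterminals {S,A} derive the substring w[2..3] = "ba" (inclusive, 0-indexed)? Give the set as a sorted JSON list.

Convert to CNF:
  S -> A S | T1 T0
  A -> S A | T0 T1
  T0 -> a
  T1 -> b

CYK table (by increasing span) (cells [i..j] with 2 ≤ i ≤ j ≤ 3 only):
  T[2,2] 'b' = {T1}  orig:{}
  T[3,3] 'a' = {T0}  orig:{}
  T[2,3] 'ba' = {S}

Original NTs in T[2,3] deriving "ba": ["S"]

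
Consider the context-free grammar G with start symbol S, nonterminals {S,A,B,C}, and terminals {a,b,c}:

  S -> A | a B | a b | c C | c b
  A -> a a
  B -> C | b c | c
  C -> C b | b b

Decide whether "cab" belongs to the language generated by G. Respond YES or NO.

Convert to CNF:
  S -> T0 B | T0 T0 | T0 T1 | T2 C | T2 T1
  A -> T0 T0
  B -> C T1 | T1 T1 | T1 T2 | c
  C -> C T1 | T1 T1
  T0 -> a
  T1 -> b
  T2 -> c

CYK table (by increasing span):
  T[0,0] 'c' = {B,T2}  orig:{B}
  T[1,1] 'a' = {T0}  orig:{}
  T[2,2] 'b' = {T1}  orig:{}
  T[0,1] 'ca' = ∅
  T[1,2] 'ab' = {S}
  T[0,2] 'cab' = ∅

S ∉ T[0,2] ⇒ NO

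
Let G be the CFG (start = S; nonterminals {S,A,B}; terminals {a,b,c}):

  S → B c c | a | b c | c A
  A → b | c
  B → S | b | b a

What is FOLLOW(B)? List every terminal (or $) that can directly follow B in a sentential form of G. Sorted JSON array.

FIRST iteration:
round 1:
  A via A→b: +{b}
  A via A→c: +{c}
  B via B→b: +{b}
  S via S→B c c: +{b}
  S via S→a: +{a}
  S via S→c A: +{c}
  FIRST(S)={a,b,c}  FIRST(A)={b,c}  FIRST(B)={b}
round 2:
  B via B→S: +{a,c}
  FIRST(S)={a,b,c}  FIRST(A)={b,c}  FIRST(B)={a,b,c}
round 3: done
  FIRST(S)={a,b,c}  FIRST(A)={b,c}  FIRST(B)={a,b,c}

FOLLOW iteration:
initialize: $ ∈ FOLLOW(S)
round 1:
  S→B c c: FOLLOW(B) ⊇ FIRST(c) = {c}; new: +{c}
  S→c A: FOLLOW(A) ⊇ FOLLOW(S) ⊇ {$}; new: +{$}
  FOLLOW(S)={$}  FOLLOW(A)={$}  FOLLOW(B)={c}
round 2:
  B→S: FOLLOW(S) ⊇ FOLLOW(B) ⊇ {c}; new: +{c}
  S→c A: FOLLOW(A) ⊇ FOLLOW(S) ⊇ {$,c}; new: +{c}
  FOLLOW(S)={$,c}  FOLLOW(A)={$,c}  FOLLOW(B)={c}
round 3: — fixpoint
  FOLLOW(S)={$,c}  FOLLOW(A)={$,c}  FOLLOW(B)={c}

FOLLOW(B) = ["c"]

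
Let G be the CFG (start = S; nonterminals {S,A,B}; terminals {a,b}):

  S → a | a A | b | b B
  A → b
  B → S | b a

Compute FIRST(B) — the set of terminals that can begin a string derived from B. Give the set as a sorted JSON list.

Compute FIRST by fixpoint:
iter 1:
  A via A→b: +{b}
  B via B→b a: +{b}
  S via S→a: +{a}
  S via S→b: +{b}
  S: {a,b}  A: {b}  B: {b}
iter 2:
  B via B→S: +{a}
  S: {a,b}  A: {b}  B: {a,b}
iter 3: — fixpoint
  S: {a,b}  A: {b}  B: {a,b}

FIRST(B) = ["a", "b"]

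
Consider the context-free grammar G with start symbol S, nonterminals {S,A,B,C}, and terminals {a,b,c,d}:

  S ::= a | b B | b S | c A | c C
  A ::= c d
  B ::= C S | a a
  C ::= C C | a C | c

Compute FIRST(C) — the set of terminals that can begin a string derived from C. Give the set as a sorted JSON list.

Compute FIRST by fixpoint:
iter 1:
  A via A→c d: +{c}
  B via B→a a: +{a}
  C via C→a C: +{a}
  C via C→c: +{c}
  S via S→a: +{a}
  S via S→b B: +{b}
  S via S→c A: +{c}
  FIRST(S)={a,b,c}  FIRST(A)={c}  FIRST(B)={a}  FIRST(C)={a,c}
iter 2:
  B via B→C S: +{c}
  FIRST(S)={a,b,c}  FIRST(A)={c}  FIRST(B)={a,c}  FIRST(C)={a,c}
iter 3: — fixpoint
  FIRST(S)={a,b,c}  FIRST(A)={c}  FIRST(B)={a,c}  FIRST(C)={a,c}

FIRST(C) = ["a", "c"]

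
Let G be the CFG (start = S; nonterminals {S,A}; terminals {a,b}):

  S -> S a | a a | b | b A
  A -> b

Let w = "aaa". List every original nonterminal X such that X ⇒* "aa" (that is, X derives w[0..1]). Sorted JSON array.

Convert to CNF:
  S -> S T0 | T0 T0 | T1 A | b
  A -> b
  T0 -> a
  T1 -> b

Fill CYK table bottom-up (cells [i..j] with 0 ≤ i ≤ j ≤ 1 only):
  T[0,0] 'a' = {T0}  orig:{}
  T[1,1] 'a' = {T0}  orig:{}
  T[0,1] 'aa' = {S}

Original NTs in T[0,1] deriving "aa": ["S"]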